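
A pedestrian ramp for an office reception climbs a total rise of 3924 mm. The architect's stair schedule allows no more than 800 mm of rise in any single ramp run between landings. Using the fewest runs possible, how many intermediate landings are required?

4 intermediate landings

At most 800 each: 3924/800 = 4.91, giving 5 ramp runs.
5 runs are separated by 4 intermediate landings.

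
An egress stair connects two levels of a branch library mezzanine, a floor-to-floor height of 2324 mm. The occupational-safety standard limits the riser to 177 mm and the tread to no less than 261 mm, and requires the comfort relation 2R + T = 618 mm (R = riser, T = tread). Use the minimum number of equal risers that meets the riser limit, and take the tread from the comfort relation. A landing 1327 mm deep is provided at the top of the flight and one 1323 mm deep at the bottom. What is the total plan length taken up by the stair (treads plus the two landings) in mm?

⌈2324/177⌉ = 14 risers.
Riser R = 2324 / 14 = 166 mm, within the 177 mm limit.
Tread T = 618 − 2 × 166 = 286 mm (≥ 261 mm).
Going = (14 − 1) × 286 = 3718 mm.
Enclosure = 3718 + 1327 + 1323 = 6368 mm.

6368 mm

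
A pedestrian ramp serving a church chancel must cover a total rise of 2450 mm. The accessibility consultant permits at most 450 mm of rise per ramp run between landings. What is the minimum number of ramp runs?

At most 450 each: 2450/450 = 5.44, giving 6 ramp runs.

6 runs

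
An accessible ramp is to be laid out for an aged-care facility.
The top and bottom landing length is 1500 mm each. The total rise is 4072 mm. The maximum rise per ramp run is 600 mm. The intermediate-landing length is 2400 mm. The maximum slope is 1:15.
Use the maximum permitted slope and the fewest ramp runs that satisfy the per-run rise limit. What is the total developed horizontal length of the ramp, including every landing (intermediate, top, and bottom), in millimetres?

78480 mm

4072 / 600 = 6.79, so 7 ramp runs are needed. That means 6 intermediate landings.
Horizontal run for 4072 mm of rise at 1:15 is 4072 × 15 = 61080 mm.
Intermediate landings: 6 × 2400 = 14400 mm.
Top and bottom landings: 2 × 1500 = 3000 mm.
Total = 61080 + 14400 + 3000 = 78480 mm.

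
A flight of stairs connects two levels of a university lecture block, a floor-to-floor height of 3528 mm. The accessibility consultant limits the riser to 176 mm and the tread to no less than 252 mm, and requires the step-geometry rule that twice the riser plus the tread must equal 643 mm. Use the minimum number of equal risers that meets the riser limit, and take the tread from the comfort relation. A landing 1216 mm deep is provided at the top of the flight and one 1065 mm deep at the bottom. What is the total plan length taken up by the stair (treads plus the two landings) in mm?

3528 / 176 = 20.045 → round up to 21 risers.
R = 3528 ÷ 21 = 168 mm.
T = 643 − 2·168 = 307 mm, which satisfies the 252 mm minimum.
Going = (21 − 1) × 307 = 6140 mm.
Add landings: 6140 + 1216 + 1065 = 8421 mm.

8421 mm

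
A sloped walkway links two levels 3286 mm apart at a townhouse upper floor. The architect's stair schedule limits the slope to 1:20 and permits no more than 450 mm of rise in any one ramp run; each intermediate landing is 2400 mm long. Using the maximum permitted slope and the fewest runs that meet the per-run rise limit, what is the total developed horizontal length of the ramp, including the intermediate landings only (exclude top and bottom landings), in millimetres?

82520 mm

At most 450 each: 3286/450 = 7.30, giving 8 ramp runs. That means 7 intermediate landings.
Horizontal run for 3286 mm of rise at 1:20 is 3286 × 20 = 65720 mm.
7 intermediate landings contribute 7 × 2400 = 16800 mm.
Developed length = 65720 + 16800 = 82520 mm.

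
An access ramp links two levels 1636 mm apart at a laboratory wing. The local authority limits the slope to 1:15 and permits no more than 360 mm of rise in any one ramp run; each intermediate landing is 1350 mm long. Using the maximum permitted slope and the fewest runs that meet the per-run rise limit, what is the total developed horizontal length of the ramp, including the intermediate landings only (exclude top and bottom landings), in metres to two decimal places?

⌈1636/360⌉ = 5 ramp runs. That means 4 intermediate landings.
Horizontal run for 1636 mm of rise at 1:15 is 1636 × 15 = 24540 mm.
4 intermediate landings contribute 4 × 1350 = 5400 mm.
Total developed length = 24540 + 5400 = 29940 mm.
= 29.94 m.

29.94 m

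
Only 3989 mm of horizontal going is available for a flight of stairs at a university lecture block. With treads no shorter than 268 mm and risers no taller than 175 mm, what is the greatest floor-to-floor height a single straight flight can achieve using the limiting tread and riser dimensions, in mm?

2625 mm

3989 / 268 = 14.88, so 14 treads fit.
Risers = treads + 1 = 15.
Maximum height = 15 × 175 = 2625 mm.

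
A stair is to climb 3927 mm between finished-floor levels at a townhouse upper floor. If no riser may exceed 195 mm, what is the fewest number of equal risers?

21 risers

At most 195 each: 3927/195 = 20.14, giving 21 risers.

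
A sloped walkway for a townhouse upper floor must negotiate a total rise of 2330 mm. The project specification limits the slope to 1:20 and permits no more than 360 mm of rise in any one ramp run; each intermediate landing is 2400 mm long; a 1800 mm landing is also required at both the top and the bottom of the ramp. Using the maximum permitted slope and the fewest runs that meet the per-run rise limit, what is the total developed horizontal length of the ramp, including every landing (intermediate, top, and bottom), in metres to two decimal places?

2330 / 360 = 6.47, so 7 ramp runs are needed. That means 6 intermediate landings.
Horizontal run for 2330 mm of rise at 1:20 is 2330 × 20 = 46600 mm.
Intermediate landings: 6 × 2400 = 14400 mm.
Top and bottom landings: 2 × 1800 = 3600 mm.
Total = 46600 + 14400 + 3600 = 64600 mm.
= 64.60 m.

64.60 m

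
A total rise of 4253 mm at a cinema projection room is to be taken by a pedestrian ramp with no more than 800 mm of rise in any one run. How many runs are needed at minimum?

At most 800 each: 4253/800 = 5.32, giving 6 ramp runs.

6 runs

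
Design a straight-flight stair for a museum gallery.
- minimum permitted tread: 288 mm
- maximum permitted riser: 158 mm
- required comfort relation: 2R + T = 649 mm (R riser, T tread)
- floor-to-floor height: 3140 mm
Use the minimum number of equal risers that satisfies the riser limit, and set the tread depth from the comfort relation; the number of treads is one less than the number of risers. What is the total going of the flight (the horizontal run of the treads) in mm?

At most 158 each: 3140/158 = 19.87, giving 20 risers.
R = 3140 ÷ 20 = 157 mm.
Tread T = 649 − 2 × 157 = 335 mm (≥ 288 mm).
20 risers give 19 treads; going = 19 × 335 = 6365 mm.

6365 mm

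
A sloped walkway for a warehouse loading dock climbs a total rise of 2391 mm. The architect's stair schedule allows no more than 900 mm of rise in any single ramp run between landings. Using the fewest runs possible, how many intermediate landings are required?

2 intermediate landings

At most 900 each: 2391/900 = 2.66, giving 3 ramp runs.
3 runs are separated by 2 intermediate landings.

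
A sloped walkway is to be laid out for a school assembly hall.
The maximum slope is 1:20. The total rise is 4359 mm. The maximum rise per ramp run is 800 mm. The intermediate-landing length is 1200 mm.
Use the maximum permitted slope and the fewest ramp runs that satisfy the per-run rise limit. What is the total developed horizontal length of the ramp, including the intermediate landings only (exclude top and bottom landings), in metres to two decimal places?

93.18 m

4359 / 800 = 5.449 → round up to 6 ramp runs. That means 5 intermediate landings.
Ramp run (horizontal) at 1:20: 4359 × 20 = 87180 mm.
5 intermediate landings contribute 5 × 1200 = 6000 mm.
Total developed length = 87180 + 6000 = 93180 mm.
= 93.18 m.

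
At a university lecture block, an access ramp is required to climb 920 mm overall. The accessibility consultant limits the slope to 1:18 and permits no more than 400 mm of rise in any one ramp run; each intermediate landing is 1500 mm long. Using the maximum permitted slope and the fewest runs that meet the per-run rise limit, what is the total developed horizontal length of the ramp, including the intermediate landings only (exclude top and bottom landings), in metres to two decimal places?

920 / 400 = 2.300 → round up to 3 ramp runs. That means 2 intermediate landings.
Horizontal run for 920 mm of rise at 1:18 is 920 × 18 = 16560 mm.
2 intermediate landings contribute 2 × 1500 = 3000 mm.
Developed length = 16560 + 3000 = 19560 mm.
= 19.56 m.

19.56 m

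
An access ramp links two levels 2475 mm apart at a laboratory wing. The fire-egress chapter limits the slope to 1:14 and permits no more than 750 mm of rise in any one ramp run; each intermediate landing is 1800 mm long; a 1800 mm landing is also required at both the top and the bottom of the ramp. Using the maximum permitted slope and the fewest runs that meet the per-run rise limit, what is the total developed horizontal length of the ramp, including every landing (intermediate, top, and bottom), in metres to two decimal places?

2475 / 750 = 3.30, so 4 ramp runs are needed. That means 3 intermediate landings.
Horizontal run for 2475 mm of rise at 1:14 is 2475 × 14 = 34650 mm.
Intermediate landings: 3 × 1800 = 5400 mm.
Top and bottom landings: 2 × 1800 = 3600 mm.
Total = 34650 + 5400 + 3600 = 43650 mm.
= 43.65 m.

43.65 m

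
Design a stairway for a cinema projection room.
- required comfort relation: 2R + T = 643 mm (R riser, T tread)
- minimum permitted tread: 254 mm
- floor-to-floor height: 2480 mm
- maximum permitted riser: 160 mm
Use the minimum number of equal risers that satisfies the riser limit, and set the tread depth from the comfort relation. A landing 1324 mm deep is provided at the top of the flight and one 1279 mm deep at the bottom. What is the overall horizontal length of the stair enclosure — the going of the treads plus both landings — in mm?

7598 mm

At most 160 each: 2480/160 = 15.50, giving 16 risers.
Riser R = 2480 / 16 = 155 mm, within the 160 mm limit.
Tread T = 643 − 2 × 155 = 333 mm (≥ 254 mm).
16 risers give 15 treads; going = 15 × 333 = 4995 mm.
Enclosure = 4995 + 1324 + 1279 = 7598 mm.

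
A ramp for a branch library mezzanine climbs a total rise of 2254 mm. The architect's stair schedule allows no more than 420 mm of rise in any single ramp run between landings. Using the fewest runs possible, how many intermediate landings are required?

At most 420 each: 2254/420 = 5.37, giving 6 ramp runs.
6 runs are separated by 5 intermediate landings.

5 intermediate landings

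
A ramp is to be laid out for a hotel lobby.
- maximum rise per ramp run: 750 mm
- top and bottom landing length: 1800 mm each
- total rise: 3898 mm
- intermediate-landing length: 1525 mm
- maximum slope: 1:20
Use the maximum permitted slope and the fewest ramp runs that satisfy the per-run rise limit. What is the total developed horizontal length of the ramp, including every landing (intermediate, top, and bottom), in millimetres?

89185 mm

3898 / 750 = 5.20, so 6 ramp runs are needed. That means 5 intermediate landings.
Ramp run (horizontal) at 1:20: 3898 × 20 = 77960 mm.
5 intermediate landings contribute 5 × 1525 = 7625 mm.
Top and bottom landings: 2 × 1800 = 3600 mm.
Total = 77960 + 7625 + 3600 = 89185 mm.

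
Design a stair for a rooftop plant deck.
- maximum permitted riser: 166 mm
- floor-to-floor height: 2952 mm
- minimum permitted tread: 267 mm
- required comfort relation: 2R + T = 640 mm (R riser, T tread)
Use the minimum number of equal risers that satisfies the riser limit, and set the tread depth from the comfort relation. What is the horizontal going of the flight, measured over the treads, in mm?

At most 166 each: 2952/166 = 17.78, giving 18 risers.
Each riser is 2952/18 = 164 mm (≤ 166 mm).
From 2R + T = 640: T = 640 − 328 = 312 mm.
Treads = 18 − 1 = 17; going = 17 × 312 = 5304 mm.

5304 mm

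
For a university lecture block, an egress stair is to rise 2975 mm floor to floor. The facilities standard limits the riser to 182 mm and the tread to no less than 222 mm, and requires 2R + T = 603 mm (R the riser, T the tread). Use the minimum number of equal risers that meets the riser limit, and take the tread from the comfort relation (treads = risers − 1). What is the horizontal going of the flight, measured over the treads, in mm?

4048 mm

2975 / 182 = 16.35, so 17 risers are needed.
R = 2975 ÷ 17 = 175 mm.
From 2R + T = 603: T = 603 − 350 = 253 mm.
Treads = 17 − 1 = 16; going = 16 × 253 = 4048 mm.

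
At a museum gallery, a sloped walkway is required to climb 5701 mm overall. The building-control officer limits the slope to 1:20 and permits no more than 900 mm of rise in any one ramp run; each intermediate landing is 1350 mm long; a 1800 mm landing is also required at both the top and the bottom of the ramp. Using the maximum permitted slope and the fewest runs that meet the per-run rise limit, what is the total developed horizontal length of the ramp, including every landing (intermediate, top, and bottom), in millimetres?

125720 mm

At most 900 each: 5701/900 = 6.33, giving 7 ramp runs. That means 6 intermediate landings.
Ramp run (horizontal) at 1:20: 5701 × 20 = 114020 mm.
6 intermediate landings contribute 6 × 1350 = 8100 mm.
Top and bottom landings: 2 × 1800 = 3600 mm.
Total = 114020 + 8100 + 3600 = 125720 mm.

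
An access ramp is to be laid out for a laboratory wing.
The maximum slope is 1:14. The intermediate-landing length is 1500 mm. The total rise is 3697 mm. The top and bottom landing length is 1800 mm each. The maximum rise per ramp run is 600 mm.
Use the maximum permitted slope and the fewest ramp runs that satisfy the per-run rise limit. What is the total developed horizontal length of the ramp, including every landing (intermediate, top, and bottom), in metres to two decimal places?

3697 / 600 = 6.16, so 7 ramp runs are needed. That means 6 intermediate landings.
Ramp run (horizontal) at 1:14: 3697 × 14 = 51758 mm.
6 intermediate landings contribute 6 × 1500 = 9000 mm.
Top and bottom landings: 2 × 1800 = 3600 mm.
Total = 51758 + 9000 + 3600 = 64358 mm.
= 64.36 m.

64.36 m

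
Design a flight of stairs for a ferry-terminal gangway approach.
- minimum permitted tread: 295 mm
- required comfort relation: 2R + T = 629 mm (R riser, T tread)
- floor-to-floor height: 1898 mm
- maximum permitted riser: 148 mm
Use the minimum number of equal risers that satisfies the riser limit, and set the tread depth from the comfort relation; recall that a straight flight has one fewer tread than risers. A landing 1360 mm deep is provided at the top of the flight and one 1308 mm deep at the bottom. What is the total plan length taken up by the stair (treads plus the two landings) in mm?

1898 / 148 = 12.82, so 13 risers are needed.
Each riser is 1898/13 = 146 mm (≤ 148 mm).
From 2R + T = 629: T = 629 − 292 = 337 mm.
Treads = 13 − 1 = 12; going = 12 × 337 = 4044 mm.
Add landings: 4044 + 1360 + 1308 = 6712 mm.

6712 mm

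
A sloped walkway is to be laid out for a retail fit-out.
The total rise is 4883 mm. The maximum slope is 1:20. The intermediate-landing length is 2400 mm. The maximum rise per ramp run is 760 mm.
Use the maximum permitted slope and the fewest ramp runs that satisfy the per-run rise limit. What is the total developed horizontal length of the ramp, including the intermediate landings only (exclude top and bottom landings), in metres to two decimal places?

112.06 m

4883 / 760 = 6.42, so 7 ramp runs are needed. That means 6 intermediate landings.
Horizontal run for 4883 mm of rise at 1:20 is 4883 × 20 = 97660 mm.
6 intermediate landings contribute 6 × 2400 = 14400 mm.
Developed length = 97660 + 14400 = 112060 mm.
= 112.06 m.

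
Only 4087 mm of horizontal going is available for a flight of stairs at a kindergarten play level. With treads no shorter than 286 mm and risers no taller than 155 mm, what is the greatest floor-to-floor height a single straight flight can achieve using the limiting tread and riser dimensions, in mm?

4087 / 286 = 14.29, so 14 treads fit.
Risers = treads + 1 = 15.
Maximum height = 15 × 155 = 2325 mm.

2325 mm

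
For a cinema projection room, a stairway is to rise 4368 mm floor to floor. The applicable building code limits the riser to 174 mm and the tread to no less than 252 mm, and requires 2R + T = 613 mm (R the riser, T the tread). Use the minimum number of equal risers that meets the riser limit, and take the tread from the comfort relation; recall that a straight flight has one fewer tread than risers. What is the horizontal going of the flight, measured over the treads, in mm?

4368 / 174 = 25.10, so 26 risers are needed.
Riser R = 4368 / 26 = 168 mm, within the 174 mm limit.
From 2R + T = 613: T = 613 − 336 = 277 mm.
26 risers give 25 treads; going = 25 × 277 = 6925 mm.

6925 mm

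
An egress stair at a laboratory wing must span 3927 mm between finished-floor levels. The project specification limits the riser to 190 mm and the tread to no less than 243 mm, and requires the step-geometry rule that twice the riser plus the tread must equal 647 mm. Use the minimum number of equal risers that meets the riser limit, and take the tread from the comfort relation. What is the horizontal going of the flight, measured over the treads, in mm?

5460 mm

⌈3927/190⌉ = 21 risers.
Riser R = 3927 / 21 = 187 mm, within the 190 mm limit.
T = 647 − 2·187 = 273 mm, which satisfies the 243 mm minimum.
21 risers give 20 treads; going = 20 × 273 = 5460 mm.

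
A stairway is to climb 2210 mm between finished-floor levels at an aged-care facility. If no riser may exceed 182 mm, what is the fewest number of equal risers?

2210 / 182 = 12.14, so 13 risers are needed.

13 risers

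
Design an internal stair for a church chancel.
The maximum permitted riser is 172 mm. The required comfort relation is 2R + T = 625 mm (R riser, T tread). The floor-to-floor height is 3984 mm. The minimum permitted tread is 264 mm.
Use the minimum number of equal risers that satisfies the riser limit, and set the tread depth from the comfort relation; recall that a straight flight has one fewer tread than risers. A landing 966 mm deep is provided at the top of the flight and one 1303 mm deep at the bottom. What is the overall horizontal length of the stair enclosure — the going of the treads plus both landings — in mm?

9008 mm

3984 / 172 = 23.163 → round up to 24 risers.
Each riser is 3984/24 = 166 mm (≤ 172 mm).
Tread T = 625 − 2 × 166 = 293 mm (≥ 264 mm).
24 risers give 23 treads; going = 23 × 293 = 6739 mm.
Enclosure = 6739 + 966 + 1303 = 9008 mm.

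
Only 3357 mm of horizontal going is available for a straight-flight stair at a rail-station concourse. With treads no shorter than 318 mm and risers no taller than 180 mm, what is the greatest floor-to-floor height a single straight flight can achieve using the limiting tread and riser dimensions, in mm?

1980 mm

Treads that fit: ⌊3357 / 318⌋ = 10.
Risers = treads + 1 = 11.
Maximum height = 11 × 180 = 1980 mm.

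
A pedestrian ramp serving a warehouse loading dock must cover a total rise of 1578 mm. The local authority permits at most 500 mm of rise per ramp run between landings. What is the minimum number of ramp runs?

1578 / 500 = 3.16, so 4 ramp runs are needed.

4 runs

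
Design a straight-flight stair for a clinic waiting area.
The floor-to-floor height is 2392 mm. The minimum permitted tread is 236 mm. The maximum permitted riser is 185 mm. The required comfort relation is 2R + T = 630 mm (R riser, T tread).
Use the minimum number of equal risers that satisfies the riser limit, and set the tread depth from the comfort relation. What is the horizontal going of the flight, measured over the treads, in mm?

At most 185 each: 2392/185 = 12.93, giving 13 risers.
Riser R = 2392 / 13 = 184 mm, within the 185 mm limit.
Tread T = 630 − 2 × 184 = 262 mm (≥ 236 mm).
Going = (13 − 1) × 262 = 3144 mm.

3144 mm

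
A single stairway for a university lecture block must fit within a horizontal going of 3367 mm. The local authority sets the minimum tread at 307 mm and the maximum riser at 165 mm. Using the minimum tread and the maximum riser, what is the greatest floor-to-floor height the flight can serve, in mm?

1815 mm

3367 / 307 = 10.97, so 10 treads fit.
Risers = treads + 1 = 11.
Maximum height = 11 × 165 = 1815 mm.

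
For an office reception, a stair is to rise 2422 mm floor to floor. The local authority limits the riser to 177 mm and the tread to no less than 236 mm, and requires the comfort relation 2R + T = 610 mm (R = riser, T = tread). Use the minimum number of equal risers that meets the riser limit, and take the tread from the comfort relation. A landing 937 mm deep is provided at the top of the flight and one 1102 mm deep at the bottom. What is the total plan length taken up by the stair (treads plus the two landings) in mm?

At most 177 each: 2422/177 = 13.68, giving 14 risers.
Riser R = 2422 / 14 = 173 mm, within the 177 mm limit.
Tread T = 610 − 2 × 173 = 264 mm (≥ 236 mm).
Treads = 14 − 1 = 13; going = 13 × 264 = 3432 mm.
Enclosure = 3432 + 937 + 1102 = 5471 mm.

5471 mm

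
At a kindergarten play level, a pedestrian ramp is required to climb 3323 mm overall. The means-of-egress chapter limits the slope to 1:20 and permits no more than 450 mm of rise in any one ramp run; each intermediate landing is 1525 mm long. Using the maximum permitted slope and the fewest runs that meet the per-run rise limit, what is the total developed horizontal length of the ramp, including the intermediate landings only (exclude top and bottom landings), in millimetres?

77135 mm

3323 / 450 = 7.38, so 8 ramp runs are needed. That means 7 intermediate landings.
Horizontal run for 3323 mm of rise at 1:20 is 3323 × 20 = 66460 mm.
Intermediate landings: 7 × 1525 = 10675 mm.
Developed length = 66460 + 10675 = 77135 mm.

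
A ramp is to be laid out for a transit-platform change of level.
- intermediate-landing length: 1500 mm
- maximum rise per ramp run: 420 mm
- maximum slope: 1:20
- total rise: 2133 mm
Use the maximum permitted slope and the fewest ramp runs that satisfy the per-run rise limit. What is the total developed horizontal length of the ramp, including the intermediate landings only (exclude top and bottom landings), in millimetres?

2133 / 420 = 5.079 → round up to 6 ramp runs. That means 5 intermediate landings.
Ramp run (horizontal) at 1:20: 2133 × 20 = 42660 mm.
5 intermediate landings contribute 5 × 1500 = 7500 mm.
Developed length = 42660 + 7500 = 50160 mm.

50160 mm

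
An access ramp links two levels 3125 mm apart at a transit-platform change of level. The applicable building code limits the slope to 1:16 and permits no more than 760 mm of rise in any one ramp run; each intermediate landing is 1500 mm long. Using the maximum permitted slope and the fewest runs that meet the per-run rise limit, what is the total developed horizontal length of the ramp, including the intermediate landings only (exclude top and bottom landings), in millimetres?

3125 / 760 = 4.11, so 5 ramp runs are needed. That means 4 intermediate landings.
Ramp run (horizontal) at 1:16: 3125 × 16 = 50000 mm.
4 intermediate landings contribute 4 × 1500 = 6000 mm.
Total developed length = 50000 + 6000 = 56000 mm.

56000 mm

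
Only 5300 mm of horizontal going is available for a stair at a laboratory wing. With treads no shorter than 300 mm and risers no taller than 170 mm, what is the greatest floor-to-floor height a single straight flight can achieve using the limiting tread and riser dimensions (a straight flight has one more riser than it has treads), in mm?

5300 / 300 = 17.67, so 17 treads fit.
Risers = treads + 1 = 18.
Maximum height = 18 × 170 = 3060 mm.

3060 mm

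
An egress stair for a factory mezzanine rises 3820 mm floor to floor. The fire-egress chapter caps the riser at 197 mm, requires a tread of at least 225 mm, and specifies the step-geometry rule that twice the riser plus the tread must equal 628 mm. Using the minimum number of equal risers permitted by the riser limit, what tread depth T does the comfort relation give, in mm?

246 mm

At most 197 each: 3820/197 = 19.39, giving 20 risers.
Riser R = 3820 / 20 = 191 mm, within the 197 mm limit.
T = 628 − 2·191 = 246 mm, which satisfies the 225 mm minimum.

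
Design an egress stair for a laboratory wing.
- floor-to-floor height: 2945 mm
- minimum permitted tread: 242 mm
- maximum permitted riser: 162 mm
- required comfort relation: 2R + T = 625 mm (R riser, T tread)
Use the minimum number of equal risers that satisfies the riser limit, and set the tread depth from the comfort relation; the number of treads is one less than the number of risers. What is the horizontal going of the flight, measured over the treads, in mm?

⌈2945/162⌉ = 19 risers.
Each riser is 2945/19 = 155 mm (≤ 162 mm).
From 2R + T = 625: T = 625 − 310 = 315 mm.
Going = (19 − 1) × 315 = 5670 mm.

5670 mm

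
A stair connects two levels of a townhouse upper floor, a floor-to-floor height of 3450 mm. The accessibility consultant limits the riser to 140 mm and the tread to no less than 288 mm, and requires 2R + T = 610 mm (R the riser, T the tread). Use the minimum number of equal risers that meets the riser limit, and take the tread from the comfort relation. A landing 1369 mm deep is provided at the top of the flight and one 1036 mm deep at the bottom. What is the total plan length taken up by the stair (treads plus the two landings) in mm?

10421 mm

At most 140 each: 3450/140 = 24.64, giving 25 risers.
Each riser is 3450/25 = 138 mm (≤ 140 mm).
Tread T = 610 − 2 × 138 = 334 mm (≥ 288 mm).
Going = (25 − 1) × 334 = 8016 mm.
Add landings: 8016 + 1369 + 1036 = 10421 mm.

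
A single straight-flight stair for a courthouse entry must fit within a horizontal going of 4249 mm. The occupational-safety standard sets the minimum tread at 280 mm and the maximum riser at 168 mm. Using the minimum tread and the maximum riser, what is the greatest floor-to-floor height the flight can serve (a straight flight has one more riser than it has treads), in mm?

4249 / 280 = 15.18, so 15 treads fit.
Risers = treads + 1 = 16.
Maximum height = 16 × 168 = 2688 mm.

2688 mm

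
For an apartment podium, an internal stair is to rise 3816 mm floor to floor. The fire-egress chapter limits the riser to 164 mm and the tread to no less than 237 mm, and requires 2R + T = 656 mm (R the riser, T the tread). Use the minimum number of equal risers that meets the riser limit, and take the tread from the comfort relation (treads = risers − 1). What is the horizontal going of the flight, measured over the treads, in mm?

At most 164 each: 3816/164 = 23.27, giving 24 risers.
R = 3816 ÷ 24 = 159 mm.
Tread T = 656 − 2 × 159 = 338 mm (≥ 237 mm).
Treads = 24 − 1 = 23; going = 23 × 338 = 7774 mm.

7774 mm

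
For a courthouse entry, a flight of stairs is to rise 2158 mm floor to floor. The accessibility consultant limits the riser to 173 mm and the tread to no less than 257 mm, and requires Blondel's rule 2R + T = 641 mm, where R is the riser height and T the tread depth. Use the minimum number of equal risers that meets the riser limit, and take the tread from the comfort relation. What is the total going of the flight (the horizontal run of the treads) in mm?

3708 mm

2158 / 173 = 12.474 → round up to 13 risers.
Each riser is 2158/13 = 166 mm (≤ 173 mm).
Tread T = 641 − 2 × 166 = 309 mm (≥ 257 mm).
Treads = 13 − 1 = 12; going = 12 × 309 = 3708 mm.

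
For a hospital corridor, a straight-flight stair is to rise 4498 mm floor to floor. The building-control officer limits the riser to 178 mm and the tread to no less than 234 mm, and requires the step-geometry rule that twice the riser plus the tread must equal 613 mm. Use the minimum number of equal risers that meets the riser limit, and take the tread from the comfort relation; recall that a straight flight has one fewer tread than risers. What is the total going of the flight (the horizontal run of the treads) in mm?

4498 / 178 = 25.270 → round up to 26 risers.
Each riser is 4498/26 = 173 mm (≤ 178 mm).
Tread T = 613 − 2 × 173 = 267 mm (≥ 234 mm).
Treads = 26 − 1 = 25; going = 25 × 267 = 6675 mm.

6675 mm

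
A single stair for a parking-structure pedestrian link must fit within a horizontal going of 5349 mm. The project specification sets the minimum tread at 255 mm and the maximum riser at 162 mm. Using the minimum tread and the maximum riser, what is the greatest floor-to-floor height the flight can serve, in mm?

3402 mm

5349 / 255 = 20.98, so 20 treads fit.
Risers = treads + 1 = 21.
Maximum height = 21 × 162 = 3402 mm.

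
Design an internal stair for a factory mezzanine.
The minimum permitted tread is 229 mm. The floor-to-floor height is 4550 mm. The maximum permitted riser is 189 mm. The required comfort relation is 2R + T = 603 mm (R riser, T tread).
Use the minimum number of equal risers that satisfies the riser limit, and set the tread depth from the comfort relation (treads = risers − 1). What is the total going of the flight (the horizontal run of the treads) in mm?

At most 189 each: 4550/189 = 24.07, giving 25 risers.
Riser R = 4550 / 25 = 182 mm, within the 189 mm limit.
T = 603 − 2·182 = 239 mm, which satisfies the 229 mm minimum.
Treads = 25 − 1 = 24; going = 24 × 239 = 5736 mm.

5736 mm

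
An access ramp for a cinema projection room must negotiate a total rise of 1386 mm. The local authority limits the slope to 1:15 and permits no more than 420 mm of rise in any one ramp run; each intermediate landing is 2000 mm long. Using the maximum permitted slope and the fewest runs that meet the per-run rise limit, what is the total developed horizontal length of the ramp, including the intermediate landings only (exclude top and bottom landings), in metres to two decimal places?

1386 / 420 = 3.30, so 4 ramp runs are needed. That means 3 intermediate landings.
Ramp run (horizontal) at 1:15: 1386 × 15 = 20790 mm.
Intermediate landings: 3 × 2000 = 6000 mm.
Developed length = 20790 + 6000 = 26790 mm.
= 26.79 m.

26.79 m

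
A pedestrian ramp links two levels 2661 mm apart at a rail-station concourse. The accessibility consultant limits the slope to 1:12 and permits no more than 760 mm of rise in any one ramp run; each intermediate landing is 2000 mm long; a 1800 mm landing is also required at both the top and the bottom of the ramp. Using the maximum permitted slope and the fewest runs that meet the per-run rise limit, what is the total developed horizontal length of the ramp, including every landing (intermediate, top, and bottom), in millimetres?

41532 mm

2661 / 760 = 3.501 → round up to 4 ramp runs. That means 3 intermediate landings.
Horizontal run for 2661 mm of rise at 1:12 is 2661 × 12 = 31932 mm.
Intermediate landings: 3 × 2000 = 6000 mm.
Top and bottom landings: 2 × 1800 = 3600 mm.
Total = 31932 + 6000 + 3600 = 41532 mm.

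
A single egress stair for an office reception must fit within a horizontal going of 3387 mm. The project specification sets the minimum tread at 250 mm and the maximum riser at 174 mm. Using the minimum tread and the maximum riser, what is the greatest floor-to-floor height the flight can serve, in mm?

2436 mm

3387 / 250 = 13.55, so 13 treads fit.
Risers = treads + 1 = 14.
Maximum height = 14 × 174 = 2436 mm.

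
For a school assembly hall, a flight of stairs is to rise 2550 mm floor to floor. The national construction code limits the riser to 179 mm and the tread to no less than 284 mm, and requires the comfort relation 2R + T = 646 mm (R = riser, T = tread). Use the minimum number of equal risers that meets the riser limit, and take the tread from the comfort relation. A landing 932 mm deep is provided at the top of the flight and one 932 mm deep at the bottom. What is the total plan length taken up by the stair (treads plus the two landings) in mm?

6148 mm

2550 / 179 = 14.25, so 15 risers are needed.
R = 2550 ÷ 15 = 170 mm.
Tread T = 646 − 2 × 170 = 306 mm (≥ 284 mm).
15 risers give 14 treads; going = 14 × 306 = 4284 mm.
Enclosure = 4284 + 932 + 932 = 6148 mm.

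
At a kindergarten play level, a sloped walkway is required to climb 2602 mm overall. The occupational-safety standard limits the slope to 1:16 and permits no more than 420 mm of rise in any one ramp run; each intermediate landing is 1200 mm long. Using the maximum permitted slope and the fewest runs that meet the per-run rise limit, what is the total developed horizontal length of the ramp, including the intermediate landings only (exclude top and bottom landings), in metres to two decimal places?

⌈2602/420⌉ = 7 ramp runs. That means 6 intermediate landings.
Horizontal run for 2602 mm of rise at 1:16 is 2602 × 16 = 41632 mm.
6 intermediate landings contribute 6 × 1200 = 7200 mm.
Total developed length = 41632 + 7200 = 48832 mm.
= 48.83 m.

48.83 m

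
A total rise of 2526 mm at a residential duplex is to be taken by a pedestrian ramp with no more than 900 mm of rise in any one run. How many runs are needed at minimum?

3 runs

2526 / 900 = 2.807 → round up to 3 ramp runs.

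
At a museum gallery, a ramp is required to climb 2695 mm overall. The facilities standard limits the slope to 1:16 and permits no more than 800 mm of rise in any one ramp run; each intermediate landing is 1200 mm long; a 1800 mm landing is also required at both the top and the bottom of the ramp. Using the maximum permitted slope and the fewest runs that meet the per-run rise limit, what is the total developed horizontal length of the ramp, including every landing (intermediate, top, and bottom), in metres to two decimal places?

50.32 m

At most 800 each: 2695/800 = 3.37, giving 4 ramp runs. That means 3 intermediate landings.
Ramp run (horizontal) at 1:16: 2695 × 16 = 43120 mm.
Intermediate landings: 3 × 1200 = 3600 mm.
Top and bottom landings: 2 × 1800 = 3600 mm.
Total = 43120 + 3600 + 3600 = 50320 mm.
= 50.32 m.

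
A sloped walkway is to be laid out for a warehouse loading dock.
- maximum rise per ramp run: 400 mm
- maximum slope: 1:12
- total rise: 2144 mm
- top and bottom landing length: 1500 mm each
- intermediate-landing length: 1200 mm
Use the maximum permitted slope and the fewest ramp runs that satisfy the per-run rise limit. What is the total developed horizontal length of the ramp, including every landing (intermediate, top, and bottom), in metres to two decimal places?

34.73 m

At most 400 each: 2144/400 = 5.36, giving 6 ramp runs. That means 5 intermediate landings.
Horizontal run for 2144 mm of rise at 1:12 is 2144 × 12 = 25728 mm.
5 intermediate landings contribute 5 × 1200 = 6000 mm.
Top and bottom landings: 2 × 1500 = 3000 mm.
Total = 25728 + 6000 + 3000 = 34728 mm.
= 34.73 m.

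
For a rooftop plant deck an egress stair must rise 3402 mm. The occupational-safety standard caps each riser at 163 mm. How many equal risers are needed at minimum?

3402 / 163 = 20.87, so 21 risers are needed.

21 risers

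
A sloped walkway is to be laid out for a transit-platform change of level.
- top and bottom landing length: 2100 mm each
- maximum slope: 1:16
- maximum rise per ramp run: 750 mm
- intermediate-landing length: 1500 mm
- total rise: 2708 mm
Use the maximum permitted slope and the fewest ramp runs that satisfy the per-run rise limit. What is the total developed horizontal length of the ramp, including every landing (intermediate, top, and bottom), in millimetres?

⌈2708/750⌉ = 4 ramp runs. That means 3 intermediate landings.
Ramp run (horizontal) at 1:16: 2708 × 16 = 43328 mm.
Intermediate landings: 3 × 1500 = 4500 mm.
Top and bottom landings: 2 × 2100 = 4200 mm.
Total = 43328 + 4500 + 4200 = 52028 mm.

52028 mm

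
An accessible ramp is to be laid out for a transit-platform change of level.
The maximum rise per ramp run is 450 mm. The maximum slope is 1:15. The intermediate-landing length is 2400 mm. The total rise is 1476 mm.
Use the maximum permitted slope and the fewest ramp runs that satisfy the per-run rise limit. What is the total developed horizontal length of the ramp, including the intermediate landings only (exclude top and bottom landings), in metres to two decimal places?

29.34 m

1476 / 450 = 3.280 → round up to 4 ramp runs. That means 3 intermediate landings.
Horizontal run for 1476 mm of rise at 1:15 is 1476 × 15 = 22140 mm.
Intermediate landings: 3 × 2400 = 7200 mm.
Total developed length = 22140 + 7200 = 29340 mm.
= 29.34 m.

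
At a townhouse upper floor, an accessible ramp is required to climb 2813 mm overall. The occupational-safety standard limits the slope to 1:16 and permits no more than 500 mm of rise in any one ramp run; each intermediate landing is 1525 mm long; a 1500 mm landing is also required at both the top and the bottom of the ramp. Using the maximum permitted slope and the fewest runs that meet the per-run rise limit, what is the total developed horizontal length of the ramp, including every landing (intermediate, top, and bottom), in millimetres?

55633 mm

2813 / 500 = 5.63, so 6 ramp runs are needed. That means 5 intermediate landings.
Ramp run (horizontal) at 1:16: 2813 × 16 = 45008 mm.
5 intermediate landings contribute 5 × 1525 = 7625 mm.
Top and bottom landings: 2 × 1500 = 3000 mm.
Total = 45008 + 7625 + 3000 = 55633 mm.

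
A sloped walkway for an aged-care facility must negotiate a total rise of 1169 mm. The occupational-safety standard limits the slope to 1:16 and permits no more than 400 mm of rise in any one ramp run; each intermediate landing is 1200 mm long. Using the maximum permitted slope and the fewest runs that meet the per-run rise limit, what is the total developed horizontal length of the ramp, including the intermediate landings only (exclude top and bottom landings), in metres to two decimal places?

21.10 m

1169 / 400 = 2.922 → round up to 3 ramp runs. That means 2 intermediate landings.
Ramp run (horizontal) at 1:16: 1169 × 16 = 18704 mm.
Intermediate landings: 2 × 1200 = 2400 mm.
Developed length = 18704 + 2400 = 21104 mm.
= 21.10 m.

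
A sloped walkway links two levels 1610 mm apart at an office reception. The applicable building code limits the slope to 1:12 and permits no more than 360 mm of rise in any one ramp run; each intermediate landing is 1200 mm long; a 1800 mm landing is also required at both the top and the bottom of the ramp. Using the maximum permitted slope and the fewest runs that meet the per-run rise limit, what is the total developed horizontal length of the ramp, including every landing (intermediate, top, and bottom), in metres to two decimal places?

⌈1610/360⌉ = 5 ramp runs. That means 4 intermediate landings.
Horizontal run for 1610 mm of rise at 1:12 is 1610 × 12 = 19320 mm.
Intermediate landings: 4 × 1200 = 4800 mm.
Top and bottom landings: 2 × 1800 = 3600 mm.
Total = 19320 + 4800 + 3600 = 27720 mm.
= 27.72 m.

27.72 m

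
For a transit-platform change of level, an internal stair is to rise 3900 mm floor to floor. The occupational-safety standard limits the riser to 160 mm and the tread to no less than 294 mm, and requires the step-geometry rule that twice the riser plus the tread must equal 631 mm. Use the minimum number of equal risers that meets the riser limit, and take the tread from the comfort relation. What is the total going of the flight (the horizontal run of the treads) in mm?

3900 / 160 = 24.375 → round up to 25 risers.
R = 3900 ÷ 25 = 156 mm.
From 2R + T = 631: T = 631 − 312 = 319 mm.
25 risers give 24 treads; going = 24 × 319 = 7656 mm.

7656 mm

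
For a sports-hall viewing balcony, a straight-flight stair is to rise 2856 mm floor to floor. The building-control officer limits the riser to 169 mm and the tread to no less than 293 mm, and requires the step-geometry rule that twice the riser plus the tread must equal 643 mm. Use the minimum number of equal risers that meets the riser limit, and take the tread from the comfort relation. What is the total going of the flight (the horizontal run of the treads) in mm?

2856 / 169 = 16.90, so 17 risers are needed.
Each riser is 2856/17 = 168 mm (≤ 169 mm).
T = 643 − 2·168 = 307 mm, which satisfies the 293 mm minimum.
Going = (17 − 1) × 307 = 4912 mm.

4912 mm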